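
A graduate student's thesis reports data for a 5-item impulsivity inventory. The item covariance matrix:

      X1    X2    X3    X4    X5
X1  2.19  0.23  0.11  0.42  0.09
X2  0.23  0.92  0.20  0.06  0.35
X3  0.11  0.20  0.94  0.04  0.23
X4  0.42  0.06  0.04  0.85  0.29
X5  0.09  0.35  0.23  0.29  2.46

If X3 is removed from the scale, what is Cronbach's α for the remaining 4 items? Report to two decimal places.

Cronbach's α = 0.41

Remaining items: X1, X2, X4, X5 (k = 4).
sum of item variances = 2.19 + 0.92 + 0.85 + 2.46 = 6.42
total variance = 6.42 + 2 × 1.44 = 9.30
α (item deleted) = (4/3)·(1 − 6.42/9.30) = 0.41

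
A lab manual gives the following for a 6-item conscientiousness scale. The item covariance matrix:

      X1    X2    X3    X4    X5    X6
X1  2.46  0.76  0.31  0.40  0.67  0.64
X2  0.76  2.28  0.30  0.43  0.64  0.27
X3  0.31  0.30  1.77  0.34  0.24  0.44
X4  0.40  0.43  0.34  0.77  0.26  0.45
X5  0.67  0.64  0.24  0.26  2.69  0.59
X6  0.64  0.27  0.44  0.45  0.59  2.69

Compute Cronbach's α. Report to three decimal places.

Cronbach's α = 0.619

ΣVar(i) = 2.46 + 2.28 + 1.77 + 0.77 + 2.69 + 2.69 = 12.66
Sum of the distinct covariances = 6.74
σ²_total = 12.66 + 2 × 6.74 = 26.14
α = (k/(k−1))·(1 − ΣVar(i)/σ²_total) = (6/5)·(1 − 12.66/26.14) = 0.619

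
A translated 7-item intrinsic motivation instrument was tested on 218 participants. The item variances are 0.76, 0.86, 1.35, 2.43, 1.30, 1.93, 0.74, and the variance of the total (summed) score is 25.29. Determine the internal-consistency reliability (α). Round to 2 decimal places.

α = 0.73

sum of item variances = 0.76 + 0.86 + 1.35 + 2.43 + 1.30 + 1.93 + 0.74 = 9.37
α = (k/(k−1))·(1 − sum of item variances/Var(T)) = (7/6)·(1 − 9.37/25.29) = 0.73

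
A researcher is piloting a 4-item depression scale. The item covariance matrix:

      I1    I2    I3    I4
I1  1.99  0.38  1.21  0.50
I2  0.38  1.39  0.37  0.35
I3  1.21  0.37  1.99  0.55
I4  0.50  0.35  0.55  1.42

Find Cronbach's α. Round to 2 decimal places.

sum of item variances = 1.99 + 1.39 + 1.99 + 1.42 = 6.79
Σ_{i<j} σ_ij = 3.36
σ²_total = 6.79 + 2 × 3.36 = 13.51
α = (k/(k−1))·(1 − sum of item variances/σ²_total) = (4/3)·(1 − 6.79/13.51) = 0.66

α = 0.66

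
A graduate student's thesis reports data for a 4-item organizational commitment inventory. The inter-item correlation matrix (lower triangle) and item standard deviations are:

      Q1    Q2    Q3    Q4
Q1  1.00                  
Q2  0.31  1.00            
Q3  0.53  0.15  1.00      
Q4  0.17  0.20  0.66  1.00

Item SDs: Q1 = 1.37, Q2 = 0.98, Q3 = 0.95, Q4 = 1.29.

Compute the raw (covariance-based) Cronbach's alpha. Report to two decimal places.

Cronbach's alpha = 0.65

Σσ²ᵢ = 1.37² + 0.98² + 0.95² + 1.29² = 5.4039
Covariances σ_ij = r_ij · s_i · s_j:
  σ(Q1,Q2) = 0.31 × 1.37 × 0.98 = 0.4162
  σ(Q1,Q3) = 0.53 × 1.37 × 0.95 = 0.6898
  σ(Q1,Q4) = 0.17 × 1.37 × 1.29 = 0.3004
  σ(Q2,Q3) = 0.15 × 0.98 × 0.95 = 0.1396
  σ(Q2,Q4) = 0.20 × 0.98 × 1.29 = 0.2528
  σ(Q3,Q4) = 0.66 × 0.95 × 1.29 = 0.8088
σ²_T = Σσ²ᵢ + 2·Σσ_ij = 5.4039 + 2 × 2.6076 = 10.6191
α = (4/3)·(1 − 5.4039/10.6191) = 0.65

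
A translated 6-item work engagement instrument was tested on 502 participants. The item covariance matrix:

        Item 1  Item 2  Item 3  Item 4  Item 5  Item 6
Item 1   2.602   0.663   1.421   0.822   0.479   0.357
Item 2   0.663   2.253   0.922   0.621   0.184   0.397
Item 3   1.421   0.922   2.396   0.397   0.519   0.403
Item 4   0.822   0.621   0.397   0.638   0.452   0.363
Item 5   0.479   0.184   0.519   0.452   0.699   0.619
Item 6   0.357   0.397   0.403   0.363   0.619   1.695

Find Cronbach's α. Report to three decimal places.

Σσᵢ² = 2.602 + 2.253 + 2.396 + 0.638 + 0.699 + 1.695 = 10.283
Sum of off-diagonal covariances = 8.619
σ²_T = 10.283 + 2 × 8.619 = 27.521
α = (k/(k−1))·(1 − Σσᵢ²/σ²_T) = (6/5)·(1 − 10.283/27.521) = 0.752

α = 0.752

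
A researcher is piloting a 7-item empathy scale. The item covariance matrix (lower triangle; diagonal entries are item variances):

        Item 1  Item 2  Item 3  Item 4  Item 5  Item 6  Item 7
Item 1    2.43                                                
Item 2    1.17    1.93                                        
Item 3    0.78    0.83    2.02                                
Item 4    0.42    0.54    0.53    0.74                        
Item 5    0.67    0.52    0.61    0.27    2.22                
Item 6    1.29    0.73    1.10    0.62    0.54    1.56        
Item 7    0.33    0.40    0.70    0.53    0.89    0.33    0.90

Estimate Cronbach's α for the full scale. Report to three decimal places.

Σσᵢ² = 2.43 + 1.93 + 2.02 + 0.74 + 2.22 + 1.56 + 0.90 = 11.80
Sum of off-diagonal covariances = 13.80
σ²_total = 11.80 + 2 × 13.80 = 39.40
α = (k/(k−1))·(1 − Σσᵢ²/σ²_total) = (7/6)·(1 − 11.80/39.40) = 0.817

Cronbach's α = 0.817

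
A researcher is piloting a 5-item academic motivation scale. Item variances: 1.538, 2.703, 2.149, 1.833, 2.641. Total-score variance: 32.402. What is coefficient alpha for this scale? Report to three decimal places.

α = 0.831

Σσ²ᵢ = 1.538 + 2.703 + 2.149 + 1.833 + 2.641 = 10.864
α = (k/(k−1))·(1 − Σσ²ᵢ/total variance) = (5/4)·(1 − 10.864/32.402) = 0.831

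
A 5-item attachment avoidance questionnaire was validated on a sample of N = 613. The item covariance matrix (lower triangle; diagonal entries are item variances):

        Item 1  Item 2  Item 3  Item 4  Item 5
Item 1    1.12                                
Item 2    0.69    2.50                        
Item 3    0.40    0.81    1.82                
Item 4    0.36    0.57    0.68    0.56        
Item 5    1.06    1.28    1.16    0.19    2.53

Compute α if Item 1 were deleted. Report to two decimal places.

Remaining items: Item 2, Item 3, Item 4, Item 5 (k = 4).
Σσᵢ² = 2.50 + 1.82 + 0.56 + 2.53 = 7.41
Var(T) = 7.41 + 2 × 4.69 = 16.79
α (item deleted) = (4/3)·(1 − 7.41/16.79) = 0.74

α = 0.74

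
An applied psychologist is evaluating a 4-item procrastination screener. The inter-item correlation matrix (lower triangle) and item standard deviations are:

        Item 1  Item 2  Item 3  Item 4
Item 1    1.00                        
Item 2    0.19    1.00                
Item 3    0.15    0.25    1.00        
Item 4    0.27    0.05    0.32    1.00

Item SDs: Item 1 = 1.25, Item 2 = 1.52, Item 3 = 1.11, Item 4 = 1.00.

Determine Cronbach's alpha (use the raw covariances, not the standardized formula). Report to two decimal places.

Cronbach's alpha = 0.49

Σσ²ᵢ = 1.25² + 1.52² + 1.11² + 1.00² = 6.1050
Covariances σ_ij = r_ij · s_i · s_j:
  σ(Item 1,Item 2) = 0.19 × 1.25 × 1.52 = 0.3610
  σ(Item 1,Item 3) = 0.15 × 1.25 × 1.11 = 0.2081
  σ(Item 1,Item 4) = 0.27 × 1.25 × 1.00 = 0.3375
  σ(Item 2,Item 3) = 0.25 × 1.52 × 1.11 = 0.4218
  σ(Item 2,Item 4) = 0.05 × 1.52 × 1.00 = 0.0760
  σ(Item 3,Item 4) = 0.32 × 1.11 × 1.00 = 0.3552
σ²_T = Σσ²ᵢ + 2·Σσ_ij = 6.1050 + 2 × 1.7596 = 9.6242
α = (4/3)·(1 − 6.1050/9.6242) = 0.49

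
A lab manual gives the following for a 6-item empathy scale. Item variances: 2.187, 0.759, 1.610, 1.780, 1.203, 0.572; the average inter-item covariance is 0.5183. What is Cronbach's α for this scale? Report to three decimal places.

Cronbach's α = 0.789

ΣVar(i) = 2.187 + 0.759 + 1.610 + 1.780 + 1.203 + 0.572 = 8.111
Sum of the 15 distinct covariances = 15 × 0.5183 = 7.7745
Var(T) = ΣVar(i) + 2·Σcov = 8.111 + 2 × 7.7745 = 23.6600
α = (6/5)·(1 − 8.111/23.6600) = 0.789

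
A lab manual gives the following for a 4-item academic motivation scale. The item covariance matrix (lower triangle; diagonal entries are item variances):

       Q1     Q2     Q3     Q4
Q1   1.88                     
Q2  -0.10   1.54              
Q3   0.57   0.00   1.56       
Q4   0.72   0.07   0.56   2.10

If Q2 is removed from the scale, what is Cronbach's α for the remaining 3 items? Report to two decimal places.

Remaining items: Q1, Q3, Q4 (k = 3).
Σσᵢ² = 1.88 + 1.56 + 2.10 = 5.54
total variance = 5.54 + 2 × 1.85 = 9.24
α (item deleted) = (3/2)·(1 − 5.54/9.24) = 0.60

α = 0.60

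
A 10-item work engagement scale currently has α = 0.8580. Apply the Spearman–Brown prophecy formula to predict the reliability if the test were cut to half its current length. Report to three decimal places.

predicted reliability = 0.751

Length factor m = 1/2
α' = m·α / (1 − (1−m)·α)
   = 1/2 × 0.8580 / (1 − (1 − 1/2) × 0.8580)
   = 0.4290 / 0.5710 = 0.751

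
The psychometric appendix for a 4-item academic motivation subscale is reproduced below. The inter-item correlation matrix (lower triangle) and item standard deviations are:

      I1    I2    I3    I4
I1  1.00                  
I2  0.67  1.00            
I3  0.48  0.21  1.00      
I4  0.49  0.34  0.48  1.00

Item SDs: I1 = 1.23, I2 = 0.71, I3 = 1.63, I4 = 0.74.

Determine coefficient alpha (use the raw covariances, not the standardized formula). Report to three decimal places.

α = 0.712

Σσ²ᵢ = 1.23² + 0.71² + 1.63² + 0.74² = 5.2215
Covariances σ_ij = r_ij · s_i · s_j:
  σ(I1,I2) = 0.67 × 1.23 × 0.71 = 0.5851
  σ(I1,I3) = 0.48 × 1.23 × 1.63 = 0.9624
  σ(I1,I4) = 0.49 × 1.23 × 0.74 = 0.4460
  σ(I2,I3) = 0.21 × 0.71 × 1.63 = 0.2430
  σ(I2,I4) = 0.34 × 0.71 × 0.74 = 0.1786
  σ(I3,I4) = 0.48 × 1.63 × 0.74 = 0.5790
σ²_T = Σσ²ᵢ + 2·Σσ_ij = 5.2215 + 2 × 2.9941 = 11.2097
α = (4/3)·(1 − 5.2215/11.2097) = 0.712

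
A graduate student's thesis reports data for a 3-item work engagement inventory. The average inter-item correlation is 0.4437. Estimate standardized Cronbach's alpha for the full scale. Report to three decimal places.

standardized Cronbach's alpha = 0.705

Standardized α = k·r̄ / (1 + (k−1)·r̄) = 3 × 0.4437 / (1 + 2 × 0.4437)
  = 1.3311 / 1.8874 = 0.705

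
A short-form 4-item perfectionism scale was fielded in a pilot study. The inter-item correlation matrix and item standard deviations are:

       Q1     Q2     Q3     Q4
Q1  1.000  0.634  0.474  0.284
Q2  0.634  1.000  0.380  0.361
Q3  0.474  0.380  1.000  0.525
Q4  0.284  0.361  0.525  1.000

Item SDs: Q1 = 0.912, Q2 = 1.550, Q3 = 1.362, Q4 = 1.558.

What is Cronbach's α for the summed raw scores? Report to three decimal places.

α = 0.739

Σσ²ᵢ = 0.912² + 1.550² + 1.362² + 1.558² = 7.5167
Covariances σ_ij = r_ij · s_i · s_j:
  σ(Q1,Q2) = 0.634 × 0.912 × 1.550 = 0.8962
  σ(Q1,Q3) = 0.474 × 0.912 × 1.362 = 0.5888
  σ(Q1,Q4) = 0.284 × 0.912 × 1.558 = 0.4035
  σ(Q2,Q3) = 0.380 × 1.550 × 1.362 = 0.8022
  σ(Q2,Q4) = 0.361 × 1.550 × 1.558 = 0.8718
  σ(Q3,Q4) = 0.525 × 1.362 × 1.558 = 1.1140
σ²_T = Σσ²ᵢ + 2·Σσ_ij = 7.5167 + 2 × 4.6765 = 16.8697
α = (4/3)·(1 − 7.5167/16.8697) = 0.739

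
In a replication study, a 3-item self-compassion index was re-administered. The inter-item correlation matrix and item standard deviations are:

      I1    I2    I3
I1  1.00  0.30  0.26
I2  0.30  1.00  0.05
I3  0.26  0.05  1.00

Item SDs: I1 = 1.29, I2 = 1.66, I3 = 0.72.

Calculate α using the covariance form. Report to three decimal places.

Σσ²ᵢ = 1.29² + 1.66² + 0.72² = 4.9381
Covariances σ_ij = r_ij · s_i · s_j:
  σ(I1,I2) = 0.30 × 1.29 × 1.66 = 0.6424
  σ(I1,I3) = 0.26 × 1.29 × 0.72 = 0.2415
  σ(I2,I3) = 0.05 × 1.66 × 0.72 = 0.0598
σ²_T = Σσ²ᵢ + 2·Σσ_ij = 4.9381 + 2 × 0.9437 = 6.8255
α = (3/2)·(1 − 4.9381/6.8255) = 0.415

α = 0.415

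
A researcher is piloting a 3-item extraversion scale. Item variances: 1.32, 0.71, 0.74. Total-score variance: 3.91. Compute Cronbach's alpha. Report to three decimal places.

Σσ²ᵢ = 1.32 + 0.71 + 0.74 = 2.77
α = (k/(k−1))·(1 − Σσ²ᵢ/σ²_total) = (3/2)·(1 − 2.77/3.91) = 0.437

Cronbach's alpha = 0.437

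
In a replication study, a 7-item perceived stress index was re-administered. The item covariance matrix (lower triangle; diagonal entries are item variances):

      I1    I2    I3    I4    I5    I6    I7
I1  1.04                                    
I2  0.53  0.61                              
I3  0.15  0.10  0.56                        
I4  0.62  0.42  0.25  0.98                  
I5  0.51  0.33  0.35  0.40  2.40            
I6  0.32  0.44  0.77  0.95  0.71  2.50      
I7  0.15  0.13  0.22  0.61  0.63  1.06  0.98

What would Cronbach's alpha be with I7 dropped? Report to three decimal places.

Cronbach's alpha = 0.754

Remaining items: I1, I2, I3, I4, I5, I6 (k = 6).
ΣVar(i) = 1.04 + 0.61 + 0.56 + 0.98 + 2.40 + 2.50 = 8.09
total variance = 8.09 + 2 × 6.85 = 21.79
α (item deleted) = (6/5)·(1 − 8.09/21.79) = 0.754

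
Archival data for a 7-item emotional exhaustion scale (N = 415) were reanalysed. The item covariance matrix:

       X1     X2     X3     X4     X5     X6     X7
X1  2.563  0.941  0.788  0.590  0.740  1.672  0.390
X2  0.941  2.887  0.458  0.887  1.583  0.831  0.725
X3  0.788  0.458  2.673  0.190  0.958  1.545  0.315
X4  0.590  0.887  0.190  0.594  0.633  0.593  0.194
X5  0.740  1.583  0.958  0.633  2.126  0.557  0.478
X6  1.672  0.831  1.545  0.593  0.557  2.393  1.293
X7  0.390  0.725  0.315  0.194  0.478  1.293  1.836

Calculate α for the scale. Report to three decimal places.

α = 0.799

Σσ²ᵢ = 2.563 + 2.887 + 2.673 + 0.594 + 2.126 + 2.393 + 1.836 = 15.072
Sum of off-diagonal covariances = 16.361
total variance = 15.072 + 2 × 16.361 = 47.794
α = (k/(k−1))·(1 − Σσ²ᵢ/total variance) = (7/6)·(1 − 15.072/47.794) = 0.799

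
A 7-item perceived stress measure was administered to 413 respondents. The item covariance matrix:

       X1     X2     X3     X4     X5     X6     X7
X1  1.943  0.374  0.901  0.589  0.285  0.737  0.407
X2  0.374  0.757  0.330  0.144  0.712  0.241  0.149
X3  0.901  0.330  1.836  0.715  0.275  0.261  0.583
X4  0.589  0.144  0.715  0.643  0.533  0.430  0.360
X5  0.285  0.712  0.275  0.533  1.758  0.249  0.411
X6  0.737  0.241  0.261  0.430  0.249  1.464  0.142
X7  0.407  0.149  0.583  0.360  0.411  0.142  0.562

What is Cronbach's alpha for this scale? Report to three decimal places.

α = 0.774

ΣVar(i) = 1.943 + 0.757 + 1.836 + 0.643 + 1.758 + 1.464 + 0.562 = 8.963
Sum of the distinct covariances = 8.828
Var(T) = 8.963 + 2 × 8.828 = 26.619
α = (k/(k−1))·(1 − ΣVar(i)/Var(T)) = (7/6)·(1 − 8.963/26.619) = 0.774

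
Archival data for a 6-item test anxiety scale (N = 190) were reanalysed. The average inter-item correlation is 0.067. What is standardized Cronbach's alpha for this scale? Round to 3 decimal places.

α = 0.301

Standardized α = k·r̄ / (1 + (k−1)·r̄) = 6 × 0.067 / (1 + 5 × 0.067)
  = 0.4020 / 1.3350 = 0.301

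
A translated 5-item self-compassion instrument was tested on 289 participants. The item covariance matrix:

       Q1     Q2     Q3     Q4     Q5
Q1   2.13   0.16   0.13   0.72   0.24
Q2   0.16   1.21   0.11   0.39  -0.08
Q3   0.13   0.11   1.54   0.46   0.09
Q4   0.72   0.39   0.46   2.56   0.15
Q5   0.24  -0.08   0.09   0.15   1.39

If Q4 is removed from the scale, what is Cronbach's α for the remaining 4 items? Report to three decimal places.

Cronbach's α = 0.229

Remaining items: Q1, Q2, Q3, Q5 (k = 4).
ΣVar(i) = 2.13 + 1.21 + 1.54 + 1.39 = 6.27
σ²_total = 6.27 + 2 × 0.65 = 7.57
α (item deleted) = (4/3)·(1 − 6.27/7.57) = 0.229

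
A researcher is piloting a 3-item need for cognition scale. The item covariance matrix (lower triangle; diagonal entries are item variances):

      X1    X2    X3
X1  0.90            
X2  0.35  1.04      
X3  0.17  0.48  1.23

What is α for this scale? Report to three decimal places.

sum of item variances = 0.90 + 1.04 + 1.23 = 3.17
Sum of off-diagonal covariances = 1.00
Var(T) = 3.17 + 2 × 1.00 = 5.17
α = (k/(k−1))·(1 − sum of item variances/Var(T)) = (3/2)·(1 − 3.17/5.17) = 0.580

α = 0.580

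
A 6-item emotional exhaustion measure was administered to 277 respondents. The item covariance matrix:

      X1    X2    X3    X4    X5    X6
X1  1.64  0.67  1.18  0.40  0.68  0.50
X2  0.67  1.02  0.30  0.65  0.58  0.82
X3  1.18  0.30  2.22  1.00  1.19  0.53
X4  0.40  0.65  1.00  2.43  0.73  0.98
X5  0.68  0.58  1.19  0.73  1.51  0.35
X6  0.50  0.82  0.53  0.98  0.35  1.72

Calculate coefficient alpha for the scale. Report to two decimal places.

sum of item variances = 1.64 + 1.02 + 2.22 + 2.43 + 1.51 + 1.72 = 10.54
Sum of off-diagonal covariances = 10.56
Var(T) = 10.54 + 2 × 10.56 = 31.66
α = (k/(k−1))·(1 − sum of item variances/Var(T)) = (6/5)·(1 − 10.54/31.66) = 0.80

coefficient alpha = 0.80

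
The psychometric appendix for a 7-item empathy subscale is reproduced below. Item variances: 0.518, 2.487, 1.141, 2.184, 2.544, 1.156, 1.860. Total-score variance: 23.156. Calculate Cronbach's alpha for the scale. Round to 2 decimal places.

Σσ²ᵢ = 0.518 + 2.487 + 1.141 + 2.184 + 2.544 + 1.156 + 1.860 = 11.890
α = (k/(k−1))·(1 − Σσ²ᵢ/Var(T)) = (7/6)·(1 − 11.890/23.156) = 0.57

Cronbach's alpha = 0.57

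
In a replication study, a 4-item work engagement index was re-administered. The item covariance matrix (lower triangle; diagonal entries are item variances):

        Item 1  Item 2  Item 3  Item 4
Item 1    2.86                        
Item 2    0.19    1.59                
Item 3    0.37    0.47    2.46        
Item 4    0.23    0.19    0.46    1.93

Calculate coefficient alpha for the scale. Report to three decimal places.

Σσ²ᵢ = 2.86 + 1.59 + 2.46 + 1.93 = 8.84
Sum of the distinct covariances = 1.91
σ²_T = 8.84 + 2 × 1.91 = 12.66
α = (k/(k−1))·(1 − Σσ²ᵢ/σ²_T) = (4/3)·(1 − 8.84/12.66) = 0.402

α = 0.402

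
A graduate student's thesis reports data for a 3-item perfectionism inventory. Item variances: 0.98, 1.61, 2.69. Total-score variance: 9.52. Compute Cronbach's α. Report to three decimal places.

α = 0.668

sum of item variances = 0.98 + 1.61 + 2.69 = 5.28
α = (k/(k−1))·(1 − sum of item variances/σ²_T) = (3/2)·(1 − 5.28/9.52) = 0.668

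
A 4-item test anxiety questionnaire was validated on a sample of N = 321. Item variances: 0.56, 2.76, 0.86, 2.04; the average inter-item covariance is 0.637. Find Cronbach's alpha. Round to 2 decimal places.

ΣVar(i) = 0.56 + 2.76 + 0.86 + 2.04 = 6.22
Sum of the 6 distinct covariances = 6 × 0.637 = 3.822
Var(T) = ΣVar(i) + 2·Σcov = 6.22 + 2 × 3.822 = 13.864
α = (4/3)·(1 − 6.22/13.864) = 0.74

α = 0.74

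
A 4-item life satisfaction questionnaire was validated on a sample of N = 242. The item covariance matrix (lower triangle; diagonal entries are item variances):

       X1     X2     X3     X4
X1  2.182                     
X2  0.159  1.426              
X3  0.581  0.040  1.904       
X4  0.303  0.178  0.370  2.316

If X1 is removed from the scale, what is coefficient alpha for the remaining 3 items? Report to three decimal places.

Remaining items: X2, X3, X4 (k = 3).
sum of item variances = 1.426 + 1.904 + 2.316 = 5.646
σ²_total = 5.646 + 2 × 0.588 = 6.822
α (item deleted) = (3/2)·(1 − 5.646/6.822) = 0.259

α = 0.259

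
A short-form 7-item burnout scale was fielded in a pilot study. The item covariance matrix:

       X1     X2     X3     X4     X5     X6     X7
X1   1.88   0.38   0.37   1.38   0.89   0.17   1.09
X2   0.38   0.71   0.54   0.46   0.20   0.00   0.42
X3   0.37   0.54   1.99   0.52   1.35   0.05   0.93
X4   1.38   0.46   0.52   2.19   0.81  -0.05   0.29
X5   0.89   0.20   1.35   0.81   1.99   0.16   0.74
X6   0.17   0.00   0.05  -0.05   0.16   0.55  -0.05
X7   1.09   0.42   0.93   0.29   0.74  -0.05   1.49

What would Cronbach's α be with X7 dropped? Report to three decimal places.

Remaining items: X1, X2, X3, X4, X5, X6 (k = 6).
ΣVar(i) = 1.88 + 0.71 + 1.99 + 2.19 + 1.99 + 0.55 = 9.31
σ²_total = 9.31 + 2 × 7.23 = 23.77
α (item deleted) = (6/5)·(1 − 9.31/23.77) = 0.730

α = 0.730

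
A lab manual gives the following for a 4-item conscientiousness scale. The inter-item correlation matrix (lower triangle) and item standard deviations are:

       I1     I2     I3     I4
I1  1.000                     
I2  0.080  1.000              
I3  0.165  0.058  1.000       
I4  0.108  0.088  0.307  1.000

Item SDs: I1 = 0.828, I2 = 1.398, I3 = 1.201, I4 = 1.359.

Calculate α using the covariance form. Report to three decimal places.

Σσ²ᵢ = 0.828² + 1.398² + 1.201² + 1.359² = 5.9293
Covariances σ_ij = r_ij · s_i · s_j:
  σ(I1,I2) = 0.080 × 0.828 × 1.398 = 0.0926
  σ(I1,I3) = 0.165 × 0.828 × 1.201 = 0.1641
  σ(I1,I4) = 0.108 × 0.828 × 1.359 = 0.1215
  σ(I2,I3) = 0.058 × 1.398 × 1.201 = 0.0974
  σ(I2,I4) = 0.088 × 1.398 × 1.359 = 0.1672
  σ(I3,I4) = 0.307 × 1.201 × 1.359 = 0.5011
σ²_T = Σσ²ᵢ + 2·Σσ_ij = 5.9293 + 2 × 1.1439 = 8.2171
α = (4/3)·(1 − 5.9293/8.2171) = 0.371

α = 0.371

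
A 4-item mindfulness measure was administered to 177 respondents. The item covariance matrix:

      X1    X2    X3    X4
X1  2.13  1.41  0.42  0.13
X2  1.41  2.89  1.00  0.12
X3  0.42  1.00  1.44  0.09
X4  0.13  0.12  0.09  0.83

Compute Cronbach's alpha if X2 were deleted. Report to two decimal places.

Remaining items: X1, X3, X4 (k = 3).
Σσᵢ² = 2.13 + 1.44 + 0.83 = 4.40
Var(T) = 4.40 + 2 × 0.64 = 5.68
α (item deleted) = (3/2)·(1 − 4.40/5.68) = 0.34

α = 0.34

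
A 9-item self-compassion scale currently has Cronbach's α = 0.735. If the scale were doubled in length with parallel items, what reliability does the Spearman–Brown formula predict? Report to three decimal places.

Length factor m = 2
α' = m·α / (1 + (m−1)·α)
   = 2 × 0.735 / (1 + (2 − 1) × 0.735)
   = 1.4700 / 1.7350 = 0.847

predicted reliability = 0.847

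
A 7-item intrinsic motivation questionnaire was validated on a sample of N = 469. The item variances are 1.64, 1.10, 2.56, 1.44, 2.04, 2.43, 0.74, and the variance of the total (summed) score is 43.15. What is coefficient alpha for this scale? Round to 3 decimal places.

Σσ²ᵢ = 1.64 + 1.10 + 2.56 + 1.44 + 2.04 + 2.43 + 0.74 = 11.95
α = (k/(k−1))·(1 − Σσ²ᵢ/total variance) = (7/6)·(1 − 11.95/43.15) = 0.844

coefficient alpha = 0.844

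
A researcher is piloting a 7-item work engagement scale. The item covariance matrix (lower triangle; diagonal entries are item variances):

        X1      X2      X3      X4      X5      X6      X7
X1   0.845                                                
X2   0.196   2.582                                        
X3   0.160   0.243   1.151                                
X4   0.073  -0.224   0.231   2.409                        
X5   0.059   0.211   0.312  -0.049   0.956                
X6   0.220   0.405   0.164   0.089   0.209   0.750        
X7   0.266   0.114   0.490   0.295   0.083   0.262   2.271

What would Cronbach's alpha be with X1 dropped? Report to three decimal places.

α = 0.431

Remaining items: X2, X3, X4, X5, X6, X7 (k = 6).
Σσᵢ² = 2.582 + 1.151 + 2.409 + 0.956 + 0.750 + 2.271 = 10.119
total variance = 10.119 + 2 × 2.835 = 15.789
α (item deleted) = (6/5)·(1 − 10.119/15.789) = 0.431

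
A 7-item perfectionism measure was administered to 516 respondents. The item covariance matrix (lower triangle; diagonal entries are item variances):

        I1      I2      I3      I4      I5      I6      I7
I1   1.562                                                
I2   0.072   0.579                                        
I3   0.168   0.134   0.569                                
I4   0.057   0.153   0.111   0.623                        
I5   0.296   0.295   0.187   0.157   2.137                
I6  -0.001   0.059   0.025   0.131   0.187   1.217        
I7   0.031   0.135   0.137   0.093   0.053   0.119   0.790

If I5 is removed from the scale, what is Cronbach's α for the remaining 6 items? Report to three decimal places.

α = 0.417

Remaining items: I1, I2, I3, I4, I6, I7 (k = 6).
sum of item variances = 1.562 + 0.579 + 0.569 + 0.623 + 1.217 + 0.790 = 5.340
σ²_T = 5.340 + 2 × 1.424 = 8.188
α (item deleted) = (6/5)·(1 − 5.340/8.188) = 0.417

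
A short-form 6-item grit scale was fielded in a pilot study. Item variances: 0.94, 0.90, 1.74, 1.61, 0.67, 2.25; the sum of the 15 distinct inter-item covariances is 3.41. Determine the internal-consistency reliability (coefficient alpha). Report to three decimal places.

sum of item variances = 0.94 + 0.90 + 1.74 + 1.61 + 0.67 + 2.25 = 8.11
Sum of distinct covariances = 3.41
total variance = sum of item variances + 2·Σcov = 8.11 + 2 × 3.41 = 14.93
α = (6/5)·(1 − 8.11/14.93) = 0.548

coefficient alpha = 0.548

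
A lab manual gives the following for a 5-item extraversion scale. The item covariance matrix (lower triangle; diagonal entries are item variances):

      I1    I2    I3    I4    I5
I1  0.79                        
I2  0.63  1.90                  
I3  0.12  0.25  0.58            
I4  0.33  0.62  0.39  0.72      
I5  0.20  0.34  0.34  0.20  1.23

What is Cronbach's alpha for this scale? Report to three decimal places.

α = 0.709

ΣVar(i) = 0.79 + 1.90 + 0.58 + 0.72 + 1.23 = 5.22
Sum of off-diagonal covariances = 3.42
total variance = 5.22 + 2 × 3.42 = 12.06
α = (k/(k−1))·(1 − ΣVar(i)/total variance) = (5/4)·(1 − 5.22/12.06) = 0.709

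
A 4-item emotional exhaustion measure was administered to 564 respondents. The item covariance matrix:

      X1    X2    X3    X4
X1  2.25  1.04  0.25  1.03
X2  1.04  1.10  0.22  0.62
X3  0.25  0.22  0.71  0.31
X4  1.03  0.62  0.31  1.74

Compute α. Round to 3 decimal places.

α = 0.726

sum of item variances = 2.25 + 1.10 + 0.71 + 1.74 = 5.80
Sum of off-diagonal covariances = 3.47
total variance = 5.80 + 2 × 3.47 = 12.74
α = (k/(k−1))·(1 − sum of item variances/total variance) = (4/3)·(1 − 5.80/12.74) = 0.726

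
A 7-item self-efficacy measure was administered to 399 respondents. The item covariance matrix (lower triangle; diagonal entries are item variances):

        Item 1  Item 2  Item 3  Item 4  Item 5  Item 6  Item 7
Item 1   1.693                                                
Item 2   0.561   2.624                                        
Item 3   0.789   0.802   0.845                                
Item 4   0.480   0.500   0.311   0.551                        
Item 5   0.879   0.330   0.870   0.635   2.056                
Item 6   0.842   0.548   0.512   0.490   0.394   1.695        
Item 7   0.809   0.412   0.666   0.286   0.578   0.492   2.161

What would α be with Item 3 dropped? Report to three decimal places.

α = 0.725

Remaining items: Item 1, Item 2, Item 4, Item 5, Item 6, Item 7 (k = 6).
Σσᵢ² = 1.693 + 2.624 + 0.551 + 2.056 + 1.695 + 2.161 = 10.780
σ²_total = 10.780 + 2 × 8.236 = 27.252
α (item deleted) = (6/5)·(1 − 10.780/27.252) = 0.725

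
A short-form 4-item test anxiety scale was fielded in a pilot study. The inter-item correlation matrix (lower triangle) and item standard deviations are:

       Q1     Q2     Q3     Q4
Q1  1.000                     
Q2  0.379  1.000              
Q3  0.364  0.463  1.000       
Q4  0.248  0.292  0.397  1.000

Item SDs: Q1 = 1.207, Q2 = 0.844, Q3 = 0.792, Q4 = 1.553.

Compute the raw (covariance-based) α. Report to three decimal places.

α = 0.637

Σσ²ᵢ = 1.207² + 0.844² + 0.792² + 1.553² = 5.2083
Covariances σ_ij = r_ij · s_i · s_j:
  σ(Q1,Q2) = 0.379 × 1.207 × 0.844 = 0.3861
  σ(Q1,Q3) = 0.364 × 1.207 × 0.792 = 0.3480
  σ(Q1,Q4) = 0.248 × 1.207 × 1.553 = 0.4649
  σ(Q2,Q3) = 0.463 × 0.844 × 0.792 = 0.3095
  σ(Q2,Q4) = 0.292 × 0.844 × 1.553 = 0.3827
  σ(Q3,Q4) = 0.397 × 0.792 × 1.553 = 0.4883
σ²_T = Σσ²ᵢ + 2·Σσ_ij = 5.2083 + 2 × 2.3795 = 9.9673
α = (4/3)·(1 − 5.2083/9.9673) = 0.637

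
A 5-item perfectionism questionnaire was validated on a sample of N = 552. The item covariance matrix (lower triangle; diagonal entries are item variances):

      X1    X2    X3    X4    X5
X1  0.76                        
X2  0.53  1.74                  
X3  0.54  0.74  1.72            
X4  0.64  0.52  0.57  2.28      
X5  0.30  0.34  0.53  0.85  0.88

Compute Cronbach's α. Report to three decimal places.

Cronbach's α = 0.751

sum of item variances = 0.76 + 1.74 + 1.72 + 2.28 + 0.88 = 7.38
Sum of off-diagonal covariances = 5.56
total variance = 7.38 + 2 × 5.56 = 18.50
α = (k/(k−1))·(1 − sum of item variances/total variance) = (5/4)·(1 − 7.38/18.50) = 0.751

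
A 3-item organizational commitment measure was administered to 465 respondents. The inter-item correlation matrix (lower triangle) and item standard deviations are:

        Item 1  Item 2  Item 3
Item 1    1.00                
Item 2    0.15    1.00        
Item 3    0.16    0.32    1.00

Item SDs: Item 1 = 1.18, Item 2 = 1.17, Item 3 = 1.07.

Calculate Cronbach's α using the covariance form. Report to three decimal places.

Cronbach's α = 0.440

Σσ²ᵢ = 1.18² + 1.17² + 1.07² = 3.9062
Covariances σ_ij = r_ij · s_i · s_j:
  σ(Item 1,Item 2) = 0.15 × 1.18 × 1.17 = 0.2071
  σ(Item 1,Item 3) = 0.16 × 1.18 × 1.07 = 0.2020
  σ(Item 2,Item 3) = 0.32 × 1.17 × 1.07 = 0.4006
σ²_T = Σσ²ᵢ + 2·Σσ_ij = 3.9062 + 2 × 0.8097 = 5.5256
α = (3/2)·(1 − 3.9062/5.5256) = 0.440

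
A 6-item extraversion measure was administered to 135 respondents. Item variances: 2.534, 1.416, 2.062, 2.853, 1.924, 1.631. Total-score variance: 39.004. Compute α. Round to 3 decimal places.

α = 0.818

Σσᵢ² = 2.534 + 1.416 + 2.062 + 2.853 + 1.924 + 1.631 = 12.420
α = (k/(k−1))·(1 − Σσᵢ²/σ²_T) = (6/5)·(1 − 12.420/39.004) = 0.818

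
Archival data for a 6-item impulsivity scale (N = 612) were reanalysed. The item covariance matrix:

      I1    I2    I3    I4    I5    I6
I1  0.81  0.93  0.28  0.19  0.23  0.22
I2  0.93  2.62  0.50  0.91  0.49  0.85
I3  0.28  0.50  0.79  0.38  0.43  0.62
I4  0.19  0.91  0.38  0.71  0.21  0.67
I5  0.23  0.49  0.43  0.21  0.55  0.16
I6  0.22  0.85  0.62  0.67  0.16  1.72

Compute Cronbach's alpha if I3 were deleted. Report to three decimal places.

Cronbach's alpha = 0.753

Remaining items: I1, I2, I4, I5, I6 (k = 5).
Σσ²ᵢ = 0.81 + 2.62 + 0.71 + 0.55 + 1.72 = 6.41
σ²_total = 6.41 + 2 × 4.86 = 16.13
α (item deleted) = (5/4)·(1 − 6.41/16.13) = 0.753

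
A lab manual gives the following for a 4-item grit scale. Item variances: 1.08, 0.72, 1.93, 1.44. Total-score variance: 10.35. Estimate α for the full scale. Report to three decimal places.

α = 0.667

sum of item variances = 1.08 + 0.72 + 1.93 + 1.44 = 5.17
α = (k/(k−1))·(1 − sum of item variances/σ²_T) = (4/3)·(1 − 5.17/10.35) = 0.667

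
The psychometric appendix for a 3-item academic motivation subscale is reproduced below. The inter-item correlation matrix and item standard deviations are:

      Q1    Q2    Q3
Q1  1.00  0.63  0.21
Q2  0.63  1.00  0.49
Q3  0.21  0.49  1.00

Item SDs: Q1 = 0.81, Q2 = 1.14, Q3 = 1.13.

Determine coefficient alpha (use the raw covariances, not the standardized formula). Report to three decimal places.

Σσ²ᵢ = 0.81² + 1.14² + 1.13² = 3.2326
Covariances σ_ij = r_ij · s_i · s_j:
  σ(Q1,Q2) = 0.63 × 0.81 × 1.14 = 0.5817
  σ(Q1,Q3) = 0.21 × 0.81 × 1.13 = 0.1922
  σ(Q2,Q3) = 0.49 × 1.14 × 1.13 = 0.6312
σ²_T = Σσ²ᵢ + 2·Σσ_ij = 3.2326 + 2 × 1.4051 = 6.0428
α = (3/2)·(1 − 3.2326/6.0428) = 0.698

coefficient alpha = 0.698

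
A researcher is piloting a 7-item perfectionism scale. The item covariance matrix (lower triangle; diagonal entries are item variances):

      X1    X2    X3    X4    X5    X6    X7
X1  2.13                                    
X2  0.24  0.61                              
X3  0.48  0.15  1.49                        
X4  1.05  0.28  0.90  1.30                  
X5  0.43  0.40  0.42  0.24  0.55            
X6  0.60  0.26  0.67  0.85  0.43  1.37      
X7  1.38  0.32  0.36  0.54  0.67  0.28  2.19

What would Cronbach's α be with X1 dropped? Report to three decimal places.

Remaining items: X2, X3, X4, X5, X6, X7 (k = 6).
Σσᵢ² = 0.61 + 1.49 + 1.30 + 0.55 + 1.37 + 2.19 = 7.51
σ²_total = 7.51 + 2 × 6.77 = 21.05
α (item deleted) = (6/5)·(1 − 7.51/21.05) = 0.772

Cronbach's α = 0.772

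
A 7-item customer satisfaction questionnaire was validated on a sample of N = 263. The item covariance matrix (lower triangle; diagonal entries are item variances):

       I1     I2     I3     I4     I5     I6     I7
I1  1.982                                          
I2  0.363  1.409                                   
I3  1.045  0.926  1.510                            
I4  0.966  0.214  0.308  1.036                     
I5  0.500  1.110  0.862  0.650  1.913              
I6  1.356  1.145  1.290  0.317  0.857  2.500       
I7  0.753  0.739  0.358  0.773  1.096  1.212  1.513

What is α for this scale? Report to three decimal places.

α = 0.863

Σσ²ᵢ = 1.982 + 1.409 + 1.510 + 1.036 + 1.913 + 2.500 + 1.513 = 11.863
Sum of the distinct covariances = 16.840
σ²_T = 11.863 + 2 × 16.840 = 45.543
α = (k/(k−1))·(1 − Σσ²ᵢ/σ²_T) = (7/6)·(1 − 11.863/45.543) = 0.863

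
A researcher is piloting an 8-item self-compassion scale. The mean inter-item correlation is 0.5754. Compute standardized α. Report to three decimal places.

α = 0.916

Standardized α = k·r̄ / (1 + (k−1)·r̄) = 8 × 0.5754 / (1 + 7 × 0.5754)
  = 4.6032 / 5.0278 = 0.916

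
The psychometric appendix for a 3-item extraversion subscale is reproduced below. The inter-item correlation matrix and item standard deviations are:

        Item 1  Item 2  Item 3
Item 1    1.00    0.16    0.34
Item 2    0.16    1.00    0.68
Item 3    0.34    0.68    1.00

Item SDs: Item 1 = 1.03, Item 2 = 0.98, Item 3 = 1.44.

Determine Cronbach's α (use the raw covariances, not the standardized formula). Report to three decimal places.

Σσ²ᵢ = 1.03² + 0.98² + 1.44² = 4.0949
Covariances σ_ij = r_ij · s_i · s_j:
  σ(Item 1,Item 2) = 0.16 × 1.03 × 0.98 = 0.1615
  σ(Item 1,Item 3) = 0.34 × 1.03 × 1.44 = 0.5043
  σ(Item 2,Item 3) = 0.68 × 0.98 × 1.44 = 0.9596
σ²_T = Σσ²ᵢ + 2·Σσ_ij = 4.0949 + 2 × 1.6254 = 7.3457
α = (3/2)·(1 − 4.0949/7.3457) = 0.664

α = 0.664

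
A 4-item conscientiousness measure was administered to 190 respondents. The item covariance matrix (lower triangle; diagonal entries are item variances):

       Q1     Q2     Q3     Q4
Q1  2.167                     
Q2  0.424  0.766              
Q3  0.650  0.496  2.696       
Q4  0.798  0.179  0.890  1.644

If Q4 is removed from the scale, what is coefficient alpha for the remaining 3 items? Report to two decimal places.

Remaining items: Q1, Q2, Q3 (k = 3).
sum of item variances = 2.167 + 0.766 + 2.696 = 5.629
total variance = 5.629 + 2 × 1.570 = 8.769
α (item deleted) = (3/2)·(1 − 5.629/8.769) = 0.54

coefficient alpha = 0.54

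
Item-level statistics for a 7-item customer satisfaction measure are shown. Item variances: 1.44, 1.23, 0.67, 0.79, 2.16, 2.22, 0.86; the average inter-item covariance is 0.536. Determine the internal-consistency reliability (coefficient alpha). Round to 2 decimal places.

coefficient alpha = 0.82

sum of item variances = 1.44 + 1.23 + 0.67 + 0.79 + 2.16 + 2.22 + 0.86 = 9.37
Sum of the 21 distinct covariances = 21 × 0.536 = 11.256
σ²_total = sum of item variances + 2·Σcov = 9.37 + 2 × 11.256 = 31.882
α = (7/6)·(1 − 9.37/31.882) = 0.82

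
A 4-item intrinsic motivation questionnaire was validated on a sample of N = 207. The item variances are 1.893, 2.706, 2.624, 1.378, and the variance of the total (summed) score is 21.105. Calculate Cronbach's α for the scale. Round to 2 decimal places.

Σσᵢ² = 1.893 + 2.706 + 2.624 + 1.378 = 8.601
α = (k/(k−1))·(1 − Σσᵢ²/σ²_T) = (4/3)·(1 − 8.601/21.105) = 0.79

Cronbach's α = 0.79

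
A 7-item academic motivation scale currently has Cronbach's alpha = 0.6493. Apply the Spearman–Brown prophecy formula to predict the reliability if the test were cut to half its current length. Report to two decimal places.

predicted reliability = 0.48

Length factor m = 1/2
α' = m·α / (1 − (1−m)·α)
   = 1/2 × 0.6493 / (1 − (1 − 1/2) × 0.6493)
   = 0.3246 / 0.6754 = 0.48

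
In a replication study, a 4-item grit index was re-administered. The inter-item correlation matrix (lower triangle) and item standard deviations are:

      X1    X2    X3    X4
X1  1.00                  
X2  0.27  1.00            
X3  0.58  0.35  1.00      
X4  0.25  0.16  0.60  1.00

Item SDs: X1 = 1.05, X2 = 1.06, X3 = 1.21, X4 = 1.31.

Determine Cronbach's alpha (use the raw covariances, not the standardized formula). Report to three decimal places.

Σσ²ᵢ = 1.05² + 1.06² + 1.21² + 1.31² = 5.4063
Covariances σ_ij = r_ij · s_i · s_j:
  σ(X1,X2) = 0.27 × 1.05 × 1.06 = 0.3005
  σ(X1,X3) = 0.58 × 1.05 × 1.21 = 0.7369
  σ(X1,X4) = 0.25 × 1.05 × 1.31 = 0.3439
  σ(X2,X3) = 0.35 × 1.06 × 1.21 = 0.4489
  σ(X2,X4) = 0.16 × 1.06 × 1.31 = 0.2222
  σ(X3,X4) = 0.60 × 1.21 × 1.31 = 0.9511
σ²_T = Σσ²ᵢ + 2·Σσ_ij = 5.4063 + 2 × 3.0035 = 11.4133
α = (4/3)·(1 − 5.4063/11.4133) = 0.702

α = 0.702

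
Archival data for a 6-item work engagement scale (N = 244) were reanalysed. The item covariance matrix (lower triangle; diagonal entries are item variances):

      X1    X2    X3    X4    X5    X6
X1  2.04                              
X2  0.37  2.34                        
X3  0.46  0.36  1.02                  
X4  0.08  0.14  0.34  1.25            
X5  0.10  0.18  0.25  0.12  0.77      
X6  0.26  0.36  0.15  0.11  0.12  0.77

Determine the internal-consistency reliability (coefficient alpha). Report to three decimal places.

coefficient alpha = 0.544

Σσᵢ² = 2.04 + 2.34 + 1.02 + 1.25 + 0.77 + 0.77 = 8.19
Sum of off-diagonal covariances = 3.40
σ²_total = 8.19 + 2 × 3.40 = 14.99
α = (k/(k−1))·(1 − Σσᵢ²/σ²_total) = (6/5)·(1 − 8.19/14.99) = 0.544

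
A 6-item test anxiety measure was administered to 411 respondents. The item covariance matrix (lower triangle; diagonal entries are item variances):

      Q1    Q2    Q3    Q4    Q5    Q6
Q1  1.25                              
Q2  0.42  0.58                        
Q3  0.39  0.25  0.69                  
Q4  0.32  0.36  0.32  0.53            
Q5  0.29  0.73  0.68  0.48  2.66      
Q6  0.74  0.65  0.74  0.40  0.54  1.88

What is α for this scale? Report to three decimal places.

α = 0.790

sum of item variances = 1.25 + 0.58 + 0.69 + 0.53 + 2.66 + 1.88 = 7.59
Sum of the distinct covariances = 7.31
σ²_total = 7.59 + 2 × 7.31 = 22.21
α = (k/(k−1))·(1 − sum of item variances/σ²_total) = (6/5)·(1 − 7.59/22.21) = 0.790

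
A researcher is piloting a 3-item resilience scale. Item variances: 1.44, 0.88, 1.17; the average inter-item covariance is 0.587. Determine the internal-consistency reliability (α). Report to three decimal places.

ΣVar(i) = 1.44 + 0.88 + 1.17 = 3.49
Sum of the 3 distinct covariances = 3 × 0.587 = 1.761
σ²_total = ΣVar(i) + 2·Σcov = 3.49 + 2 × 1.761 = 7.012
α = (3/2)·(1 − 3.49/7.012) = 0.753

α = 0.753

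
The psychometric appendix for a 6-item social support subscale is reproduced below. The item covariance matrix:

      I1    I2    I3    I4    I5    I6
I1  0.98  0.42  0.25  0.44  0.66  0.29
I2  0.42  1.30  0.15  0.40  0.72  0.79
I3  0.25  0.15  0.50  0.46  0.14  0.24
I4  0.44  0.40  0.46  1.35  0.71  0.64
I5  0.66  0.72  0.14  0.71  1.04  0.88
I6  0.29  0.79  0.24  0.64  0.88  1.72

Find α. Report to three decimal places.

Σσ²ᵢ = 0.98 + 1.30 + 0.50 + 1.35 + 1.04 + 1.72 = 6.89
Σ_{i<j} σ_ij = 7.19
Var(T) = 6.89 + 2 × 7.19 = 21.27
α = (k/(k−1))·(1 − Σσ²ᵢ/Var(T)) = (6/5)·(1 − 6.89/21.27) = 0.811

α = 0.811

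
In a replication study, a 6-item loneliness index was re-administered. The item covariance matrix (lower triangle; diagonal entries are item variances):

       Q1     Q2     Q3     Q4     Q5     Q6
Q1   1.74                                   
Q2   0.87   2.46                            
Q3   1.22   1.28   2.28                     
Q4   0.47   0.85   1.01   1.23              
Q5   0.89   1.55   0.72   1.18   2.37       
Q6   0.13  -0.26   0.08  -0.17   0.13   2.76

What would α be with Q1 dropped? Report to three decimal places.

Remaining items: Q2, Q3, Q4, Q5, Q6 (k = 5).
Σσ²ᵢ = 2.46 + 2.28 + 1.23 + 2.37 + 2.76 = 11.10
σ²_T = 11.10 + 2 × 6.37 = 23.84
α (item deleted) = (5/4)·(1 − 11.10/23.84) = 0.668

α = 0.668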